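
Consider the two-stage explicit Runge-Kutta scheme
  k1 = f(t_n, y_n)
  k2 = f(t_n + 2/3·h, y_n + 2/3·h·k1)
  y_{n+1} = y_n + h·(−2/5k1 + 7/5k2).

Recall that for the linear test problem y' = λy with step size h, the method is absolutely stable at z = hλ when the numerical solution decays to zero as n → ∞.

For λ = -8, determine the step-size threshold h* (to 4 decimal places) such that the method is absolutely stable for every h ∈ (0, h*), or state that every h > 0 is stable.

(-1.0714,0); λ=-8 ⇒ h* = (15/14)/8 = 0.1339.

On y'=λy, z=hλ:
  k1=λy_n ⇒ h·k1=z·y_n;  k2=λ(1+2/3z)y_n ⇒ h·k2=z(1+2/3z)y_n
  y_{n+1}/y_n = 1 − 2/5z + 7/5z(1+2/3z) = 1 + z + 14/15z²
  R(z) = 1 + z + 14/15z².

Solve |R(x)|<1 on ℝ⁻.
x=-0.48: |R|=0.7350
R=1: x+14/15x²=0 ⇒ x=−15/14=-1.0714; min R=1−1/(4·14/15)=0.7321>−1
Confirm numerically:
  x=-0.906: |R|=0.86011 <1
  x=-0.859: |R|=0.82969 <1
  x=-0.787: |R|=0.79108 <1
  x=-0.757: |R|=0.77785 <1
  x=-1.540: |R|=1.67349 >1
  x=-1.143: |R|=1.07635 >1
So |R|<1 on (-1.0714, 0).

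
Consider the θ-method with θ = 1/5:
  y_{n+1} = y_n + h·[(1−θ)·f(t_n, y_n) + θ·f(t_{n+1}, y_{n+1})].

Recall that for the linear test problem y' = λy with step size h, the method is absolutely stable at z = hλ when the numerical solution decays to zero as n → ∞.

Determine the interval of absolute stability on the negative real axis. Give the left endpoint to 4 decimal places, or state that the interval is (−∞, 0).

z∈(-3.3333,0).

With y'=λy (z=hλ):
  y_{n+1} = y_n + z·[4/5·y_n + 1/5·y_{n+1}] ⇒ (1 − 1/5z)y_{n+1} = (1 + 4/5z)y_n
  so R(z) = (1 + 4/5z)/(1 − 1/5z).

Boundary: |R(x)|=1, x<0.
x=-1.8: |R|=0.3235
R=−1: 1+4/5x = −1+1/5x ⇒ -3/5x=2 ⇒ x=2/(-3/5)=-3.3333
Confirm numerically:
  x=-2.643: |R|=0.72903 <1
  x=-1.784: |R|=0.31486 <1
  x=-1.762: |R|=0.30287 <1
  x=-3.724: |R|=1.13434 >1
  x=-3.685: |R|=1.12147 >1
Stable set (-3.3333, 0).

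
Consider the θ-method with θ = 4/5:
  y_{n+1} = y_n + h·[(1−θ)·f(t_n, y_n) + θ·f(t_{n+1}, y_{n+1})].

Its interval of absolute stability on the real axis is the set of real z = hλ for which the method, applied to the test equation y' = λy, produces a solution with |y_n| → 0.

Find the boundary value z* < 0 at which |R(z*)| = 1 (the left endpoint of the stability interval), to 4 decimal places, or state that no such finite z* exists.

With y'=λy (z=hλ):
  y_{n+1} = y_n + z·[1/5·y_n + 4/5·y_{n+1}] ⇒ (1 − 4/5z)y_{n+1} = (1 + 1/5z)y_n
  ⇒ R(z) = (1 + 1/5z)/(1 − 4/5z).

Solve |R(x)|<1 on ℝ⁻.
x=-1.32: |R|=0.3580
x=-2: |R|=0.2308
x=-10: |R|=0.1111
x=-100: |R|=0.2346
θ=4/5≥1/2 ⇒ |1+1/5x|<|1−4/5x| ∀x<0 ⇒ stable on all of ℝ⁻.

interval (−∞, 0).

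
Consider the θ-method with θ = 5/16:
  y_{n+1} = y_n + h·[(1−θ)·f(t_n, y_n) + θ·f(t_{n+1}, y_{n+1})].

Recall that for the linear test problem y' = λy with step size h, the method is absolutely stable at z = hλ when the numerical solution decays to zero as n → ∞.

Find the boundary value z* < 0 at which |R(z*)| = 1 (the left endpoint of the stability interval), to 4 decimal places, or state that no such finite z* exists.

left endpoint -5.3333.

Test eqn y'=λy, z=hλ:
  y_{n+1} = y_n + z·[11/16·y_n + 5/16·y_{n+1}] ⇒ (1 − 5/16z)y_{n+1} = (1 + 11/16z)y_n
  Hence R(z) = (1 + 11/16z)/(1 − 5/16z).

Need |R(x)|<1, x<0.
x=-1.47: |R|=0.0073
R=−1: 1+11/16x = −1+5/16x ⇒ -3/8x=2 ⇒ x=2/(-3/8)=-5.3333
Confirm numerically:
  x=-5.017: |R|=0.95380 <1
  x=-3.398: |R|=0.64801 <1
  x=-2.180: |R|=0.29665 <1
  x=-5.715: |R|=1.05137 >1
  x=-5.641: |R|=1.04176 >1
Interval (-5.3333, 0).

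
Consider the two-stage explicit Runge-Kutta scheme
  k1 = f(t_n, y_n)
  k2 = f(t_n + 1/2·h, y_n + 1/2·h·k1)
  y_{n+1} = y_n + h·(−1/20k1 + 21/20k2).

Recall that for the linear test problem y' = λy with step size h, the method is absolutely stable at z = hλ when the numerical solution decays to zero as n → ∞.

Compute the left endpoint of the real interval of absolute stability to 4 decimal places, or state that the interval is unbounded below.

z* = -1.9048.

Test eqn y'=λy, z=hλ:
  k1=λy_n ⇒ h·k1=z·y_n;  k2=λ(1+1/2z)y_n ⇒ h·k2=z(1+1/2z)y_n
  y_{n+1}/y_n = 1 − 1/20z + 21/20z(1+1/2z) = 1 + z + 21/40z²
  ⇒ R(z) = 1 + z + 21/40z².

Need |R(x)|<1, x<0.
x=-0.76: |R|=0.5432
R=1: x+21/40x²=0 ⇒ x=−40/21=-1.9048; min R=1−1/(4·21/40)=0.5238>−1
Confirm numerically:
  x=-1.713: |R|=0.82754 <1
  x=-1.463: |R|=0.66069 <1
  x=-0.954: |R|=0.52381 <1
  x=-2.233: |R|=1.38480 >1
  x=-2.176: |R|=1.30986 >1
Interval (-1.9048, 0).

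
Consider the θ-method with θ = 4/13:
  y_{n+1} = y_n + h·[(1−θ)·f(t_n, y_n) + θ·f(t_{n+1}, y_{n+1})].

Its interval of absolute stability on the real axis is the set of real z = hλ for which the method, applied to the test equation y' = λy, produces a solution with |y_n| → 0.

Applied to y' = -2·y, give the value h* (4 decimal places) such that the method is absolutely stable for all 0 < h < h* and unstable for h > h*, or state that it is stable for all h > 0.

Set f=λy, z=hλ:
  y_{n+1} = y_n + z·[9/13·y_n + 4/13·y_{n+1}] ⇒ (1 − 4/13z)y_{n+1} = (1 + 9/13z)y_n
  Hence R(z) = (1 + 9/13z)/(1 − 4/13z).

Need |R(x)|<1, x<0.
x=-0.35: |R|=0.6840
R=−1: 1+9/13x = −1+4/13x ⇒ -5/13x=2 ⇒ x=2/(-5/13)=-5.2000
Confirm numerically:
  x=-4.446: |R|=0.87753 <1
  x=-4.350: |R|=0.86020 <1
  x=-2.737: |R|=0.48576 <1
  x=-5.678: |R|=1.06692 >1
  x=-5.583: |R|=1.05420 >1
Stable set (-5.2000, 0).

(-5.2000,0); λ=-2 ⇒ h* = (26/5)/2 = 2.6000.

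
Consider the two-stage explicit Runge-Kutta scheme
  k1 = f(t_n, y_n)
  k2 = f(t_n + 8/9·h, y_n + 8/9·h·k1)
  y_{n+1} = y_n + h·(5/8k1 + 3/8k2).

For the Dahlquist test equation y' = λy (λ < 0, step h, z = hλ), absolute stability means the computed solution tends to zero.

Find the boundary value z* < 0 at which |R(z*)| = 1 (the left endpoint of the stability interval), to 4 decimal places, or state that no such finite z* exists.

z* = -3.0000.

Test eqn y'=λy, z=hλ:
  k1=λy_n ⇒ h·k1=z·y_n;  k2=λ(1+8/9z)y_n ⇒ h·k2=z(1+8/9z)y_n
  y_{n+1}/y_n = 1 + 5/8z + 3/8z(1+8/9z) = 1 + z + 1/3z²
  so R(z) = 1 + z + 1/3z².

Boundary: |R(x)|=1, x<0.
x=-1.21: |R|=0.2780
R=1: x+1/3x²=0 ⇒ x=−3=-3.0000; min R=1−1/(4·1/3)=0.2500>−1
Confirm numerically:
  x=-2.796: |R|=0.80987 <1
  x=-2.349: |R|=0.49027 <1
  x=-1.986: |R|=0.32873 <1
  x=-1.429: |R|=0.25168 <1
  x=-3.504: |R|=1.58867 >1
  x=-3.320: |R|=1.35413 >1
Interval (-3.0000, 0).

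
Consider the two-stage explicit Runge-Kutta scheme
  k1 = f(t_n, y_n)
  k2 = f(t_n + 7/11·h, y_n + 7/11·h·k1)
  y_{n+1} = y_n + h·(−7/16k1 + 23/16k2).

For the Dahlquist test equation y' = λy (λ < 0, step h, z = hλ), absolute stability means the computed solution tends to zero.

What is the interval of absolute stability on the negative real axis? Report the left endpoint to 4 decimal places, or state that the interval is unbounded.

Test eqn y'=λy, z=hλ:
  k1=λy_n ⇒ h·k1=z·y_n;  k2=λ(1+7/11z)y_n ⇒ h·k2=z(1+7/11z)y_n
  y_{n+1}/y_n = 1 − 7/16z + 23/16z(1+7/11z) = 1 + z + 161/176z²
  Hence R(z) = 1 + z + 161/176z².

Boundary: |R(x)|=1, x<0.
x=-1.2: |R|=1.1173
R=1: x+161/176x²=0 ⇒ x=−176/161=-1.0932; min R=1−1/(4·161/176)=0.7267>−1
Confirm numerically:
  x=-0.983: |R|=0.90093 <1
  x=-0.935: |R|=0.86472 <1
  x=-0.838: |R|=0.80439 <1
  x=-0.485: |R|=0.73018 <1
  x=-1.418: |R|=1.42136 >1
  x=-1.190: |R|=1.10541 >1
So |R|<1 on (-1.0932, 0).

z∈(-1.0932,0).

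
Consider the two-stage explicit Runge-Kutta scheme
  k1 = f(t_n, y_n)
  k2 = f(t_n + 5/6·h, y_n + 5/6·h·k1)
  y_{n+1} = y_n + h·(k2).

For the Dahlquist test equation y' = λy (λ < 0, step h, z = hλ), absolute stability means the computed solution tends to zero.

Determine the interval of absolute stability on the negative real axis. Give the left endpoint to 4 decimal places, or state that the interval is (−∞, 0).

z∈(-1.2000,0).

Set f=λy, z=hλ:
  k1=λy_n ⇒ h·k1=z·y_n;  k2=λ(1+5/6z)y_n ⇒ h·k2=z(1+5/6z)y_n
  y_{n+1}/y_n = 1 + z(1+5/6z) = 1 + z + 5/6z²
  so R(z) = 1 + z + 5/6z².

Boundary: |R(x)|=1, x<0.
x=-0.74: |R|=0.7163
R=1: x+5/6x²=0 ⇒ x=−6/5=-1.2000; min R=1−1/(4·5/6)=0.7000>−1
Confirm numerically:
  x=-1.084: |R|=0.89521 <1
  x=-0.662: |R|=0.70320 <1
  x=-0.533: |R|=0.70374 <1
  x=-0.524: |R|=0.70481 <1
  x=-1.400: |R|=1.23333 >1
  x=-1.245: |R|=1.04669 >1
Stable set (-1.2000, 0).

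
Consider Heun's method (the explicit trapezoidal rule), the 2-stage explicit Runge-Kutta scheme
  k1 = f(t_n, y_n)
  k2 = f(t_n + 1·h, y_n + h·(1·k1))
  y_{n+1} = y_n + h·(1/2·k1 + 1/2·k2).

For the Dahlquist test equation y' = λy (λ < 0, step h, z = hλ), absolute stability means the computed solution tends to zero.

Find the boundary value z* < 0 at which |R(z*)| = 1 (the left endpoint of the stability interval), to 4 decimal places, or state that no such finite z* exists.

With y'=λy (z=hλ):
  order 2, 2-stage ⇒ R(z)=1+z+z^2/2
  (e.g. R(-0.45)=0.65125, |R|=0.65125)

Find x<0 with |R(x)|<1.
x=-0.45: |R|=0.6512
|R(-2.2)|=1.2200 |R(-1.76)|=0.7888 |R(-1.49)|=0.6200
Bisect:
  x_lo=-2.8710 |R|=2.2504  x_hi=-0.2423 |R|=0.7870
  mid=-1.55668 |R|=0.65495 →hi
  mid=-2.21386 |R|=1.23672 →lo
  mid=-1.88527 |R|=0.89185 →hi
  mid=-2.04956 |R|=1.05079 →lo
  mid=-1.96742 |R|=0.96795 →hi
  mid=-2.00849 |R|=1.00853 →lo
  mid=-1.98795 |R|=0.98803 →hi
  mid=-1.99822 |R|=0.99822 →hi
  mid=-2.00336 |R|=1.00336 →lo
  mid=-2.00079 |R|=1.00079 →lo
  ...
  [-2.00015,-1.99999] ⇒ x*=-2.0000
Interval (-2.0000, 0).

left endpoint -2.0000.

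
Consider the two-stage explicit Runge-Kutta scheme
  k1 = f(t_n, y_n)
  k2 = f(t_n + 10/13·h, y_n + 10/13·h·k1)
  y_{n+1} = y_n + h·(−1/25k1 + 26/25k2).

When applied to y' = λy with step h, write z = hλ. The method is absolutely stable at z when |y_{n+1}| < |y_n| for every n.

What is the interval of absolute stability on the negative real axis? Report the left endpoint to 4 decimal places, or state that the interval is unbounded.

On y'=λy, z=hλ:
  k1=λy_n ⇒ h·k1=z·y_n;  k2=λ(1+10/13z)y_n ⇒ h·k2=z(1+10/13z)y_n
  y_{n+1}/y_n = 1 − 1/25z + 26/25z(1+10/13z) = 1 + z + 4/5z²
  ⇒ R(z) = 1 + z + 4/5z².

Boundary: |R(x)|=1, x<0.
x=-0.62: |R|=0.6875
R=1: x+4/5x²=0 ⇒ x=−5/4=-1.2500; min R=1−1/(4·4/5)=0.6875>−1
Confirm numerically:
  x=-0.806: |R|=0.71371 <1
  x=-0.765: |R|=0.70318 <1
  x=-0.544: |R|=0.69275 <1
  x=-0.534: |R|=0.69412 <1
  x=-1.616: |R|=1.47316 >1
  x=-1.371: |R|=1.13271 >1
Stable set (-1.2500, 0).

(-1.2500, 0).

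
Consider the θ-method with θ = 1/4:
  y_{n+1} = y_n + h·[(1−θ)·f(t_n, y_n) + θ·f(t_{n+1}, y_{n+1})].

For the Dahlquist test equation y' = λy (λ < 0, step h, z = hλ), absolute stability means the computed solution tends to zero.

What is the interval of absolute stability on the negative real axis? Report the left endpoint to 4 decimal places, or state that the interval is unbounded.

Set f=λy, z=hλ:
  y_{n+1} = y_n + z·[3/4·y_n + 1/4·y_{n+1}] ⇒ (1 − 1/4z)y_{n+1} = (1 + 3/4z)y_n
  Hence R(z) = (1 + 3/4z)/(1 − 1/4z).

Need |R(x)|<1, x<0.
x=-0.32: |R|=0.7037
R=−1: 1+3/4x = −1+1/4x ⇒ -1/2x=2 ⇒ x=2/(-1/2)=-4.0000
Confirm numerically:
  x=-3.561: |R|=0.88388 <1
  x=-3.500: |R|=0.86667 <1
  x=-3.448: |R|=0.85177 <1
  x=-2.346: |R|=0.47873 <1
  x=-4.482: |R|=1.11365 >1
  x=-4.374: |R|=1.08932 >1
  x=-4.255: |R|=1.06178 >1
So |R|<1 on (-4.0000, 0).

(-4.0000, 0).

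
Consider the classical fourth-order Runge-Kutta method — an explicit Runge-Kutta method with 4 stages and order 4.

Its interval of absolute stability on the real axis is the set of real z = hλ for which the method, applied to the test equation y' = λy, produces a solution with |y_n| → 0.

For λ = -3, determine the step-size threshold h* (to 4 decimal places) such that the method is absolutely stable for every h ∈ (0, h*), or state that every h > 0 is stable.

(-2.7853,0); λ=-3 ⇒ h* = 0.9284.

Set f=λy, z=hλ:
  order 4, 4-stage ⇒ R(z)=1+z+z^2/2+z^3/6+z^4/24
  (e.g. R(-0.69)=0.50274, |R|=0.50274)

Find x<0 with |R(x)|<1.
x=-0.69: |R|=0.5027
|R(-2.95)|=1.2781 |R(-2.91)|=1.2049 |R(-2.68)|=0.8525
Bisect:
  x_lo=-3.4142 |R|=2.4426  x_hi=-0.0606 |R|=0.9412
  mid=-1.73738 |R|=0.27746 →hi
  mid=-2.57577 |R|=0.72741 →hi
  mid=-2.99497 |R|=1.36496 →lo
  mid=-2.78537 |R|=1.00011 →lo
  mid=-2.68057 |R|=0.85325 →hi
  mid=-2.73297 |R|=0.92394 →hi
  mid=-2.75917 |R|=0.96132 →hi
  mid=-2.77227 |R|=0.98054 →hi
  mid=-2.77882 |R|=0.99028 →hi
  mid=-2.78209 |R|=0.99519 →hi
  ...
  [-2.78537,-2.78516] ⇒ x*=-2.7853
Stable set (-2.7853, 0).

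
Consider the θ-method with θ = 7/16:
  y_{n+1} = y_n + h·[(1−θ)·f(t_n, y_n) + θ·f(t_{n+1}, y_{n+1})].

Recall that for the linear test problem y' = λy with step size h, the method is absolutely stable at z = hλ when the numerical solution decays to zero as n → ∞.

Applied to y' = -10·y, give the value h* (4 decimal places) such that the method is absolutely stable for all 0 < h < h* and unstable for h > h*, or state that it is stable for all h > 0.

Test eqn y'=λy, z=hλ:
  y_{n+1} = y_n + z·[9/16·y_n + 7/16·y_{n+1}] ⇒ (1 − 7/16z)y_{n+1} = (1 + 9/16z)y_n
  R(z) = (1 + 9/16z)/(1 − 7/16z).

Need |R(x)|<1, x<0.
x=-1.62: |R|=0.0519
R=−1: 1+9/16x = −1+7/16x ⇒ -1/8x=2 ⇒ x=2/(-1/8)=-16.0000
Confirm numerically:
  x=-15.315: |R|=0.98888 <1
  x=-15.080: |R|=0.98486 <1
  x=-9.580: |R|=0.84541 <1
  x=-6.511: |R|=0.69180 <1
  x=-16.171: |R|=1.00265 >1
  x=-16.121: |R|=1.00188 >1
Interval (-16.0000, 0).

(-16.0000,0); λ=-10 ⇒ h* = (16)/10 = 1.6000.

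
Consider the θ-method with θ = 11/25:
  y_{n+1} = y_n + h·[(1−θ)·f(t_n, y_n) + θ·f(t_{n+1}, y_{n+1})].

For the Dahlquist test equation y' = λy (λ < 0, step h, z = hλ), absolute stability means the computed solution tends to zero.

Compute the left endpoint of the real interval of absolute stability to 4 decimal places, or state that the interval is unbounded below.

Test eqn y'=λy, z=hλ:
  y_{n+1} = y_n + z·[14/25·y_n + 11/25·y_{n+1}] ⇒ (1 − 11/25z)y_{n+1} = (1 + 14/25z)y_n
  ⇒ R(z) = (1 + 14/25z)/(1 − 11/25z).

Need |R(x)|<1, x<0.
x=-1.36: |R|=0.1491
R=−1: 1+14/25x = −1+11/25x ⇒ -3/25x=2 ⇒ x=2/(-3/25)=-16.6667
Confirm numerically:
  x=-12.556: |R|=0.92440 <1
  x=-9.989: |R|=0.85147 <1
  x=-8.868: |R|=0.80909 <1
  x=-8.053: |R|=0.77249 <1
  x=-17.168: |R|=1.00703 >1
  x=-16.793: |R|=1.00181 >1
  x=-16.737: |R|=1.00101 >1
Interval (-16.6667, 0).

left endpoint -16.6667.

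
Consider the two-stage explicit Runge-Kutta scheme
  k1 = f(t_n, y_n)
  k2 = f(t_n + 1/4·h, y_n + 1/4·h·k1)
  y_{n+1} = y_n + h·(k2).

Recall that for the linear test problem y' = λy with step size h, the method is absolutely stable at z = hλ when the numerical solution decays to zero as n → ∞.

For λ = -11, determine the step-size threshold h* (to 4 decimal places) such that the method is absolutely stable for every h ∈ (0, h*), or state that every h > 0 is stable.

(-4.0000,0); λ=-11 ⇒ h* = (4)/11 = 0.3636.

On y'=λy, z=hλ:
  k1=λy_n ⇒ h·k1=z·y_n;  k2=λ(1+1/4z)y_n ⇒ h·k2=z(1+1/4z)y_n
  y_{n+1}/y_n = 1 + z(1+1/4z) = 1 + z + 1/4z²
  so R(z) = 1 + z + 1/4z².

Need |R(x)|<1, x<0.
x=-0.43: |R|=0.6162
R=1: x+1/4x²=0 ⇒ x=−4=-4.0000; min R=1−1/(4·1/4)=0.0000>−1
Confirm numerically:
  x=-2.787: |R|=0.15484 <1
  x=-2.498: |R|=0.06200 <1
  x=-2.437: |R|=0.04774 <1
  x=-4.253: |R|=1.26900 >1
  x=-4.160: |R|=1.16640 >1
Interval (-4.0000, 0).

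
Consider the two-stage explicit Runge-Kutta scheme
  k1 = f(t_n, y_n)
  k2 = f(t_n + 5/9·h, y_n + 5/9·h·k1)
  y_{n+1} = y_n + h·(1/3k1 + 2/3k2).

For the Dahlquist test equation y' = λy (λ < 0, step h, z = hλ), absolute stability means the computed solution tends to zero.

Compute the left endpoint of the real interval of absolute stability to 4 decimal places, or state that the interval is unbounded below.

left endpoint -2.7000.

Set f=λy, z=hλ:
  k1=λy_n ⇒ h·k1=z·y_n;  k2=λ(1+5/9z)y_n ⇒ h·k2=z(1+5/9z)y_n
  y_{n+1}/y_n = 1 + 1/3z + 2/3z(1+5/9z) = 1 + z + 10/27z²
  R(z) = 1 + z + 10/27z².

Find x<0 with |R(x)|<1.
x=-0.86: |R|=0.4139
R=1: x+10/27x²=0 ⇒ x=−27/10=-2.7000; min R=1−1/(4·10/27)=0.3250>−1
Confirm numerically:
  x=-2.316: |R|=0.67061 <1
  x=-2.265: |R|=0.63508 <1
  x=-1.977: |R|=0.47060 <1
  x=-1.255: |R|=0.32834 <1
  x=-3.134: |R|=1.50376 >1
  x=-3.045: |R|=1.38908 >1
  x=-2.807: |R|=1.11124 >1
So |R|<1 on (-2.7000, 0).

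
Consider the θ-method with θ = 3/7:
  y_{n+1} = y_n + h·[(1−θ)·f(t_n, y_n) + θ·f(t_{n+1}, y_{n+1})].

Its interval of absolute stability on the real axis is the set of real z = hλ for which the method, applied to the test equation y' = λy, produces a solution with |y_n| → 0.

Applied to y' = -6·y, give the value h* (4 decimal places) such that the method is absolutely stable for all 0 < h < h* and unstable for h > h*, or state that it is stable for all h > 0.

(-14.0000,0); λ=-6 ⇒ h* = (14)/6 = 2.3333.

Test eqn y'=λy, z=hλ:
  y_{n+1} = y_n + z·[4/7·y_n + 3/7·y_{n+1}] ⇒ (1 − 3/7z)y_{n+1} = (1 + 4/7z)y_n
  ⇒ R(z) = (1 + 4/7z)/(1 − 3/7z).

Need |R(x)|<1, x<0.
x=-1.18: |R|=0.2163
R=−1: 1+4/7x = −1+3/7x ⇒ -1/7x=2 ⇒ x=2/(-1/7)=-14.0000
Confirm numerically:
  x=-11.830: |R|=0.94893 <1
  x=-11.465: |R|=0.93876 <1
  x=-8.285: |R|=0.82059 <1
  x=-7.642: |R|=0.78754 <1
  x=-14.537: |R|=1.01061 >1
  x=-14.091: |R|=1.00185 >1
  x=-14.034: |R|=1.00069 >1
Interval (-14.0000, 0).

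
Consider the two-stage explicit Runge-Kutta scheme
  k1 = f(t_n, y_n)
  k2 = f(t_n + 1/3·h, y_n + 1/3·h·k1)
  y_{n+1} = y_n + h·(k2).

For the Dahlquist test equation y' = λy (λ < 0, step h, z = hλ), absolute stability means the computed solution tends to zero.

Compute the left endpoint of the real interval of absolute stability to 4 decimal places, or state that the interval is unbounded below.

z* = -3.0000.

Set f=λy, z=hλ:
  k1=λy_n ⇒ h·k1=z·y_n;  k2=λ(1+1/3z)y_n ⇒ h·k2=z(1+1/3z)y_n
  y_{n+1}/y_n = 1 + z(1+1/3z) = 1 + z + 1/3z²
  so R(z) = 1 + z + 1/3z².

Solve |R(x)|<1 on ℝ⁻.
x=-1.61: |R|=0.2540
R=1: x+1/3x²=0 ⇒ x=−3=-3.0000; min R=1−1/(4·1/3)=0.2500>−1
Confirm numerically:
  x=-2.930: |R|=0.93163 <1
  x=-2.236: |R|=0.43057 <1
  x=-1.987: |R|=0.32906 <1
  x=-3.563: |R|=1.66866 >1
  x=-3.210: |R|=1.22470 >1
Interval (-3.0000, 0).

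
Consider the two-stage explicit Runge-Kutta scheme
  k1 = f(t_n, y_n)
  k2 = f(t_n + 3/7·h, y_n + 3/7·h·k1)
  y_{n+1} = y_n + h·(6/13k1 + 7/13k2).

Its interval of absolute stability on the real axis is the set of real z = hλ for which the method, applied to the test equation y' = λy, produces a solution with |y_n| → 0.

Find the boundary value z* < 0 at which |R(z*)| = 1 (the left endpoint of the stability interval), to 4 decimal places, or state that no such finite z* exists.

z* = -4.3333.

With y'=λy (z=hλ):
  k1=λy_n ⇒ h·k1=z·y_n;  k2=λ(1+3/7z)y_n ⇒ h·k2=z(1+3/7z)y_n
  y_{n+1}/y_n = 1 + 6/13z + 7/13z(1+3/7z) = 1 + z + 3/13z²
  Hence R(z) = 1 + z + 3/13z².

Solve |R(x)|<1 on ℝ⁻.
x=-1.34: |R|=0.0744
R=1: x+3/13x²=0 ⇒ x=−13/3=-4.3333; min R=1−1/(4·3/13)=-0.0833>−1
Confirm numerically:
  x=-4.031: |R|=0.71876 <1
  x=-3.815: |R|=0.54367 <1
  x=-3.211: |R|=0.16835 <1
  x=-2.706: |R|=0.01621 <1
  x=-4.606: |R|=1.28982 >1
  x=-4.500: |R|=1.17308 >1
Stable set (-4.3333, 0).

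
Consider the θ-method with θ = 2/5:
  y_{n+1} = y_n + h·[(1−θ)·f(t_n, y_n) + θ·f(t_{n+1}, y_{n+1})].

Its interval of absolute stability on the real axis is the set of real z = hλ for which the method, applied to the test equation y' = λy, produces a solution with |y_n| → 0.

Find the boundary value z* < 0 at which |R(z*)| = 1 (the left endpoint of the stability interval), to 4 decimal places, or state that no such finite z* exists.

Set f=λy, z=hλ:
  y_{n+1} = y_n + z·[3/5·y_n + 2/5·y_{n+1}] ⇒ (1 − 2/5z)y_{n+1} = (1 + 3/5z)y_n
  Hence R(z) = (1 + 3/5z)/(1 − 2/5z).

Boundary: |R(x)|=1, x<0.
x=-0.71: |R|=0.4470
R=−1: 1+3/5x = −1+2/5x ⇒ -1/5x=2 ⇒ x=2/(-1/5)=-10.0000
Confirm numerically:
  x=-8.138: |R|=0.91248 <1
  x=-7.628: |R|=0.88290 <1
  x=-6.112: |R|=0.77427 <1
  x=-10.381: |R|=1.01479 >1
  x=-10.325: |R|=1.01267 >1
  x=-10.269: |R|=1.01053 >1
So |R|<1 on (-10.0000, 0).

left endpoint -10.0000.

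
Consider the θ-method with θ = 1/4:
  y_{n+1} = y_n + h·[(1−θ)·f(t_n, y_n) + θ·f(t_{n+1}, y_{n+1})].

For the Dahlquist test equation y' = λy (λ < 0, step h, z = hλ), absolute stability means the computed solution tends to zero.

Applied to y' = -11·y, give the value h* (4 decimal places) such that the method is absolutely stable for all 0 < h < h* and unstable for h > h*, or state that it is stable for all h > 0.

(-4.0000,0); λ=-11 ⇒ h* = (4)/11 = 0.3636.

On y'=λy, z=hλ:
  y_{n+1} = y_n + z·[3/4·y_n + 1/4·y_{n+1}] ⇒ (1 − 1/4z)y_{n+1} = (1 + 3/4z)y_n
  so R(z) = (1 + 3/4z)/(1 − 1/4z).

Find x<0 with |R(x)|<1.
x=-1.44: |R|=0.0588
R=−1: 1+3/4x = −1+1/4x ⇒ -1/2x=2 ⇒ x=2/(-1/2)=-4.0000
Confirm numerically:
  x=-3.809: |R|=0.95108 <1
  x=-3.327: |R|=0.81630 <1
  x=-2.151: |R|=0.39880 <1
  x=-1.927: |R|=0.30049 <1
  x=-4.372: |R|=1.08887 >1
  x=-4.365: |R|=1.08727 >1
So |R|<1 on (-4.0000, 0).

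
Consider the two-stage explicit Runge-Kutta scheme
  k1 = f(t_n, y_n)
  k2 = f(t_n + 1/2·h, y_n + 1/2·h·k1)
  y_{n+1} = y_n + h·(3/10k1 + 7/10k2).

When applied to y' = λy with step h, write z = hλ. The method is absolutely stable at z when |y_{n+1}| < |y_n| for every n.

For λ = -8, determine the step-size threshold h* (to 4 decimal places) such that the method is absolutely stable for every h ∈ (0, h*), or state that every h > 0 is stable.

(-2.8571,0); λ=-8 ⇒ h* = (20/7)/8 = 0.3571.

Test eqn y'=λy, z=hλ:
  k1=λy_n ⇒ h·k1=z·y_n;  k2=λ(1+1/2z)y_n ⇒ h·k2=z(1+1/2z)y_n
  y_{n+1}/y_n = 1 + 3/10z + 7/10z(1+1/2z) = 1 + z + 7/20z²
  Hence R(z) = 1 + z + 7/20z².

Need |R(x)|<1, x<0.
x=-1.47: |R|=0.2863
R=1: x+7/20x²=0 ⇒ x=−20/7=-2.8571; min R=1−1/(4·7/20)=0.2857>−1
Confirm numerically:
  x=-2.288: |R|=0.54423 <1
  x=-1.799: |R|=0.33374 <1
  x=-1.529: |R|=0.28924 <1
  x=-3.376: |R|=1.61308 >1
  x=-3.060: |R|=1.21726 >1
  x=-2.950: |R|=1.09587 >1
Interval (-2.8571, 0).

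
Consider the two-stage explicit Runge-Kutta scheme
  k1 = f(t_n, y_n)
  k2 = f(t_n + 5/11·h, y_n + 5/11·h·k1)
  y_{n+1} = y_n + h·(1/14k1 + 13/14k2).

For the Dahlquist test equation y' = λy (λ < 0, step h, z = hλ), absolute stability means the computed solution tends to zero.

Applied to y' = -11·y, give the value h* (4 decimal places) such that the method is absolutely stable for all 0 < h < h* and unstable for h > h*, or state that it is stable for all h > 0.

(-2.3692,0); λ=-11 ⇒ h* = (154/65)/11 = 0.2154.

On y'=λy, z=hλ:
  k1=λy_n ⇒ h·k1=z·y_n;  k2=λ(1+5/11z)y_n ⇒ h·k2=z(1+5/11z)y_n
  y_{n+1}/y_n = 1 + 1/14z + 13/14z(1+5/11z) = 1 + z + 65/154z²
  R(z) = 1 + z + 65/154z².

Need |R(x)|<1, x<0.
x=-1.59: |R|=0.4771
R=1: x+65/154x²=0 ⇒ x=−154/65=-2.3692; min R=1−1/(4·65/154)=0.4077>−1
Confirm numerically:
  x=-2.190: |R|=0.83433 <1
  x=-1.293: |R|=0.41265 <1
  x=-1.121: |R|=0.40940 <1
  x=-2.859: |R|=1.59101 >1
  x=-2.796: |R|=1.50364 >1
  x=-2.618: |R|=1.27489 >1
Stable set (-2.3692, 0).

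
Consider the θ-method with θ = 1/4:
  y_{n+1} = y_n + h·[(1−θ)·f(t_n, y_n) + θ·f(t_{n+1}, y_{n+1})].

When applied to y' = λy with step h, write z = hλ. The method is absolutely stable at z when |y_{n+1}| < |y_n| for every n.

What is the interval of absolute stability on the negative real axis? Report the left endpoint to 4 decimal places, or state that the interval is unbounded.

With y'=λy (z=hλ):
  y_{n+1} = y_n + z·[3/4·y_n + 1/4·y_{n+1}] ⇒ (1 − 1/4z)y_{n+1} = (1 + 3/4z)y_n
  Hence R(z) = (1 + 3/4z)/(1 − 1/4z).

Find x<0 with |R(x)|<1.
x=-0.56: |R|=0.5088
R=−1: 1+3/4x = −1+1/4x ⇒ -1/2x=2 ⇒ x=2/(-1/2)=-4.0000
Confirm numerically:
  x=-3.319: |R|=0.81391 <1
  x=-3.282: |R|=0.80280 <1
  x=-3.153: |R|=0.76318 <1
  x=-2.306: |R|=0.46273 <1
  x=-4.349: |R|=1.08360 >1
  x=-4.070: |R|=1.01735 >1
Interval (-4.0000, 0).

(-4.0000, 0).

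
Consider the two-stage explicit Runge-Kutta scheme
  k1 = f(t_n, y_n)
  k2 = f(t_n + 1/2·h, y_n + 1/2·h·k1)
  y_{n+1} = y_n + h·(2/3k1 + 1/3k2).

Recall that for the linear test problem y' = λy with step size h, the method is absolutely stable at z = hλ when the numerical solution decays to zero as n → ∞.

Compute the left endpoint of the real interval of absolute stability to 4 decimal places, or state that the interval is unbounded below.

left endpoint -6.0000.

On y'=λy, z=hλ:
  k1=λy_n ⇒ h·k1=z·y_n;  k2=λ(1+1/2z)y_n ⇒ h·k2=z(1+1/2z)y_n
  y_{n+1}/y_n = 1 + 2/3z + 1/3z(1+1/2z) = 1 + z + 1/6z²
  ⇒ R(z) = 1 + z + 1/6z².

Solve |R(x)|<1 on ℝ⁻.
x=-1.79: |R|=0.2560
R=1: x+1/6x²=0 ⇒ x=−6=-6.0000; min R=1−1/(4·1/6)=-0.5000>−1
Confirm numerically:
  x=-5.635: |R|=0.65720 <1
  x=-3.489: |R|=0.46015 <1
  x=-2.449: |R|=0.44940 <1
  x=-6.354: |R|=1.37489 >1
  x=-6.213: |R|=1.22056 >1
So |R|<1 on (-6.0000, 0).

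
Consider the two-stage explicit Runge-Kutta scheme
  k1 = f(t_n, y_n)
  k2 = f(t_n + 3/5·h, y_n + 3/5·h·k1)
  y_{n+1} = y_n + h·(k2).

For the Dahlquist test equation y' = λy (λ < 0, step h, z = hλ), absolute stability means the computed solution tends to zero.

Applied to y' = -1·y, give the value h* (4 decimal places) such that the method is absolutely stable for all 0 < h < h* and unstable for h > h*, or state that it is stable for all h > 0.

Test eqn y'=λy, z=hλ:
  k1=λy_n ⇒ h·k1=z·y_n;  k2=λ(1+3/5z)y_n ⇒ h·k2=z(1+3/5z)y_n
  y_{n+1}/y_n = 1 + z(1+3/5z) = 1 + z + 3/5z²
  so R(z) = 1 + z + 3/5z².

Find x<0 with |R(x)|<1.
x=-0.51: |R|=0.6461
R=1: x+3/5x²=0 ⇒ x=−5/3=-1.6667; min R=1−1/(4·3/5)=0.5833>−1
Confirm numerically:
  x=-1.180: |R|=0.65544 <1
  x=-0.920: |R|=0.58784 <1
  x=-0.833: |R|=0.58333 <1
  x=-1.963: |R|=1.34902 >1
  x=-1.690: |R|=1.02366 >1
Stable set (-1.6667, 0).

(-1.6667,0); λ=-1 ⇒ h* = (5/3)/1 = 1.6667.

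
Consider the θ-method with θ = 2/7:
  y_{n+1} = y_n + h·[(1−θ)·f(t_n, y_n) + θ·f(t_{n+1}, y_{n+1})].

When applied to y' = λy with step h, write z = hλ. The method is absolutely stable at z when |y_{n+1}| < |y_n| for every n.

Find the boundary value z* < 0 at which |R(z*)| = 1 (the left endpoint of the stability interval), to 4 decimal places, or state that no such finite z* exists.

z* = -4.6667.

Set f=λy, z=hλ:
  y_{n+1} = y_n + z·[5/7·y_n + 2/7·y_{n+1}] ⇒ (1 − 2/7z)y_{n+1} = (1 + 5/7z)y_n
  so R(z) = (1 + 5/7z)/(1 − 2/7z).

Need |R(x)|<1, x<0.
x=-1.71: |R|=0.1488
R=−1: 1+5/7x = −1+2/7x ⇒ -3/7x=2 ⇒ x=2/(-3/7)=-4.6667
Confirm numerically:
  x=-4.469: |R|=0.96279 <1
  x=-3.947: |R|=0.85504 <1
  x=-2.454: |R|=0.44256 <1
  x=-2.121: |R|=0.32067 <1
  x=-4.880: |R|=1.03819 >1
  x=-4.805: |R|=1.02498 >1
Interval (-4.6667, 0).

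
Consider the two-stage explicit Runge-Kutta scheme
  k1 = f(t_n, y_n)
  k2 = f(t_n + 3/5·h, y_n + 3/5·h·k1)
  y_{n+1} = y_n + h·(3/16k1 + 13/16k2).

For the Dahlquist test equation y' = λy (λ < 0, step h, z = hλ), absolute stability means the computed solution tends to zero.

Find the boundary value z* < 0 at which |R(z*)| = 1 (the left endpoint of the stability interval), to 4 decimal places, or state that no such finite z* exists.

On y'=λy, z=hλ:
  k1=λy_n ⇒ h·k1=z·y_n;  k2=λ(1+3/5z)y_n ⇒ h·k2=z(1+3/5z)y_n
  y_{n+1}/y_n = 1 + 3/16z + 13/16z(1+3/5z) = 1 + z + 39/80z²
  R(z) = 1 + z + 39/80z².

Need |R(x)|<1, x<0.
x=-0.68: |R|=0.5454
R=1: x+39/80x²=0 ⇒ x=−80/39=-2.0513; min R=1−1/(4·39/80)=0.4872>−1
Confirm numerically:
  x=-1.573: |R|=0.63324 <1
  x=-1.522: |R|=0.60729 <1
  x=-1.457: |R|=0.57789 <1
  x=-1.369: |R|=0.54465 <1
  x=-2.610: |R|=1.71090 >1
  x=-2.105: |R|=1.05512 >1
Interval (-2.0513, 0).

left endpoint -2.0513.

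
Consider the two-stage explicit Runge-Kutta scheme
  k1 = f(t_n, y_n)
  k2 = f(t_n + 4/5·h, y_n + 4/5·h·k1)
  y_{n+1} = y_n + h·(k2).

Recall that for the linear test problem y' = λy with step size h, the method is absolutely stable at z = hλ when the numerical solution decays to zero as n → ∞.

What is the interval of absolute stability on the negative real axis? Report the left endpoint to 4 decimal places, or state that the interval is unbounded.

(-1.2500, 0).

Test eqn y'=λy, z=hλ:
  k1=λy_n ⇒ h·k1=z·y_n;  k2=λ(1+4/5z)y_n ⇒ h·k2=z(1+4/5z)y_n
  y_{n+1}/y_n = 1 + z(1+4/5z) = 1 + z + 4/5z²
  R(z) = 1 + z + 4/5z².

Find x<0 with |R(x)|<1.
x=-1.75: |R|=1.7000
R=1: x+4/5x²=0 ⇒ x=−5/4=-1.2500; min R=1−1/(4·4/5)=0.6875>−1
Confirm numerically:
  x=-0.978: |R|=0.78719 <1
  x=-0.794: |R|=0.71035 <1
  x=-0.656: |R|=0.68827 <1
  x=-1.584: |R|=1.42324 >1
  x=-1.426: |R|=1.20078 >1
Stable set (-1.2500, 0).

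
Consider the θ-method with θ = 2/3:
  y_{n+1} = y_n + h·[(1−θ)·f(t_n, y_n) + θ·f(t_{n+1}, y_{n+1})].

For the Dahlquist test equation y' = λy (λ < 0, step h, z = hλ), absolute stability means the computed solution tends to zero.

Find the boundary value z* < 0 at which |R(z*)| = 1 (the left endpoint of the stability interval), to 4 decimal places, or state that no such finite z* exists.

Test eqn y'=λy, z=hλ:
  y_{n+1} = y_n + z·[1/3·y_n + 2/3·y_{n+1}] ⇒ (1 − 2/3z)y_{n+1} = (1 + 1/3z)y_n
  so R(z) = (1 + 1/3z)/(1 − 2/3z).

Boundary: |R(x)|=1, x<0.
x=-1.78: |R|=0.1860
x=-2: |R|=0.1429
x=-10: |R|=0.3043
x=-100: |R|=0.4778
θ=2/3≥1/2 ⇒ |1+1/3x|<|1−2/3x| ∀x<0 ⇒ interval (−∞,0).

(−∞, 0) — no finite endpoint.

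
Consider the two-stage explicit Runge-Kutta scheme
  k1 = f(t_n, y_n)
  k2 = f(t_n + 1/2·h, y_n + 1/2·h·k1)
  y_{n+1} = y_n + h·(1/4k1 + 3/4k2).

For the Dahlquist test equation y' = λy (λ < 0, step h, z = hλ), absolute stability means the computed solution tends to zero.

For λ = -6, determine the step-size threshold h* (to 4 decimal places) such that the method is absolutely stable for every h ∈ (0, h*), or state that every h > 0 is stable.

(-2.6667,0); λ=-6 ⇒ h* = (8/3)/6 = 0.4444.

Test eqn y'=λy, z=hλ:
  k1=λy_n ⇒ h·k1=z·y_n;  k2=λ(1+1/2z)y_n ⇒ h·k2=z(1+1/2z)y_n
  y_{n+1}/y_n = 1 + 1/4z + 3/4z(1+1/2z) = 1 + z + 3/8z²
  R(z) = 1 + z + 3/8z².

Find x<0 with |R(x)|<1.
x=-1.24: |R|=0.3366
R=1: x+3/8x²=0 ⇒ x=−8/3=-2.6667; min R=1−1/(4·3/8)=0.3333>−1
Confirm numerically:
  x=-2.356: |R|=0.72553 <1
  x=-1.356: |R|=0.33353 <1
  x=-1.178: |R|=0.34238 <1
  x=-3.038: |R|=1.42304 >1
  x=-2.949: |R|=1.31223 >1
  x=-2.854: |R|=1.20049 >1
Stable set (-2.6667, 0).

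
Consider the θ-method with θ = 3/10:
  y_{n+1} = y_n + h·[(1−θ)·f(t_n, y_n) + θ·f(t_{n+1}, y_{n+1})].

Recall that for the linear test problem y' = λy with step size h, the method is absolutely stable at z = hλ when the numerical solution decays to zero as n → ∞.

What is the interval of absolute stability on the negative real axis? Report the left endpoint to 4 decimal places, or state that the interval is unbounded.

With y'=λy (z=hλ):
  y_{n+1} = y_n + z·[7/10·y_n + 3/10·y_{n+1}] ⇒ (1 − 3/10z)y_{n+1} = (1 + 7/10z)y_n
  ⇒ R(z) = (1 + 7/10z)/(1 − 3/10z).

Find x<0 with |R(x)|<1.
x=-1.15: |R|=0.1450
R=−1: 1+7/10x = −1+3/10x ⇒ -2/5x=2 ⇒ x=2/(-2/5)=-5.0000
Confirm numerically:
  x=-3.763: |R|=0.76758 <1
  x=-3.415: |R|=0.68684 <1
  x=-3.380: |R|=0.67825 <1
  x=-2.997: |R|=0.57812 <1
  x=-5.486: |R|=1.07347 >1
  x=-5.292: |R|=1.04514 >1
So |R|<1 on (-5.0000, 0).

(-5.0000, 0).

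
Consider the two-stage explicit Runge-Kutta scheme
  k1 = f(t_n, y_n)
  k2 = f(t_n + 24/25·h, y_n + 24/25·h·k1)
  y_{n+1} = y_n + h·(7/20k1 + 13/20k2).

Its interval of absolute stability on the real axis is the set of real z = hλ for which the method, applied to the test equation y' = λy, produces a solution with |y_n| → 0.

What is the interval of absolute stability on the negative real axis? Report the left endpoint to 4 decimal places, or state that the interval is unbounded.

On y'=λy, z=hλ:
  k1=λy_n ⇒ h·k1=z·y_n;  k2=λ(1+24/25z)y_n ⇒ h·k2=z(1+24/25z)y_n
  y_{n+1}/y_n = 1 + 7/20z + 13/20z(1+24/25z) = 1 + z + 78/125z²
  so R(z) = 1 + z + 78/125z².

Find x<0 with |R(x)|<1.
x=-1.51: |R|=0.9128
R=1: x+78/125x²=0 ⇒ x=−125/78=-1.6026; min R=1−1/(4·78/125)=0.5994>−1
Confirm numerically:
  x=-1.540: |R|=0.93988 <1
  x=-0.752: |R|=0.60087 <1
  x=-0.671: |R|=0.60995 <1
  x=-2.179: |R|=1.78378 >1
  x=-2.174: |R|=1.77520 >1
  x=-1.812: |R|=1.23681 >1
Interval (-1.6026, 0).

(-1.6026, 0).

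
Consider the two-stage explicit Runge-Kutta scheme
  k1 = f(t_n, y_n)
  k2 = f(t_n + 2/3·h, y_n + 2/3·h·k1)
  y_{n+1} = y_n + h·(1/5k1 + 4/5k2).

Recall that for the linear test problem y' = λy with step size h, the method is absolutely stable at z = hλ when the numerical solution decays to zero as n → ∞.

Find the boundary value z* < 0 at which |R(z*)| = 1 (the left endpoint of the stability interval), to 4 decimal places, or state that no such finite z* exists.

Test eqn y'=λy, z=hλ:
  k1=λy_n ⇒ h·k1=z·y_n;  k2=λ(1+2/3z)y_n ⇒ h·k2=z(1+2/3z)y_n
  y_{n+1}/y_n = 1 + 1/5z + 4/5z(1+2/3z) = 1 + z + 8/15z²
  Hence R(z) = 1 + z + 8/15z².

Need |R(x)|<1, x<0.
x=-1.6: |R|=0.7653
R=1: x+8/15x²=0 ⇒ x=−15/8=-1.8750; min R=1−1/(4·8/15)=0.5312>−1
Confirm numerically:
  x=-1.776: |R|=0.90623 <1
  x=-1.620: |R|=0.77968 <1
  x=-1.251: |R|=0.58367 <1
  x=-1.243: |R|=0.58103 <1
  x=-2.460: |R|=1.76752 >1
  x=-1.900: |R|=1.02533 >1
Interval (-1.8750, 0).

z* = -1.8750.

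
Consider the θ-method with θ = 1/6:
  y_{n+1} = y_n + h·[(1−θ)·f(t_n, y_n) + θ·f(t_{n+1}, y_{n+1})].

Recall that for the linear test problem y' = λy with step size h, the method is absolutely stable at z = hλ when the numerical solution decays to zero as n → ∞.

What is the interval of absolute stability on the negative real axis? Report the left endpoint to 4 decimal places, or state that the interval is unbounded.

On y'=λy, z=hλ:
  y_{n+1} = y_n + z·[5/6·y_n + 1/6·y_{n+1}] ⇒ (1 − 1/6z)y_{n+1} = (1 + 5/6z)y_n
  ⇒ R(z) = (1 + 5/6z)/(1 − 1/6z).

Need |R(x)|<1, x<0.
x=-1.03: |R|=0.1209
R=−1: 1+5/6x = −1+1/6x ⇒ -2/3x=2 ⇒ x=2/(-2/3)=-3.0000
Confirm numerically:
  x=-2.362: |R|=0.69481 <1
  x=-1.888: |R|=0.43611 <1
  x=-1.720: |R|=0.33679 <1
  x=-3.309: |R|=1.13277 >1
  x=-3.287: |R|=1.12361 >1
  x=-3.237: |R|=1.10263 >1
So |R|<1 on (-3.0000, 0).

z∈(-3.0000,0).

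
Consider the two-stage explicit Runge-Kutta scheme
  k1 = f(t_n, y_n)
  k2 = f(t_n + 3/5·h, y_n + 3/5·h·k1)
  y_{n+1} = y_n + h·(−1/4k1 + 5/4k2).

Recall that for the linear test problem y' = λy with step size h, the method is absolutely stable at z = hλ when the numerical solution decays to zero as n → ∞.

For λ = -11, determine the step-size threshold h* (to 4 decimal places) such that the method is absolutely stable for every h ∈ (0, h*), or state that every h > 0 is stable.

(-1.3333,0); λ=-11 ⇒ h* = (4/3)/11 = 0.1212.

With y'=λy (z=hλ):
  k1=λy_n ⇒ h·k1=z·y_n;  k2=λ(1+3/5z)y_n ⇒ h·k2=z(1+3/5z)y_n
  y_{n+1}/y_n = 1 − 1/4z + 5/4z(1+3/5z) = 1 + z + 3/4z²
  R(z) = 1 + z + 3/4z².

Find x<0 with |R(x)|<1.
x=-0.41: |R|=0.7161
R=1: x+3/4x²=0 ⇒ x=−4/3=-1.3333; min R=1−1/(4·3/4)=0.6667>−1
Confirm numerically:
  x=-0.952: |R|=0.72773 <1
  x=-0.688: |R|=0.66701 <1
  x=-0.586: |R|=0.67155 <1
  x=-1.799: |R|=1.62830 >1
  x=-1.586: |R|=1.30055 >1
  x=-1.575: |R|=1.28547 >1
So |R|<1 on (-1.3333, 0).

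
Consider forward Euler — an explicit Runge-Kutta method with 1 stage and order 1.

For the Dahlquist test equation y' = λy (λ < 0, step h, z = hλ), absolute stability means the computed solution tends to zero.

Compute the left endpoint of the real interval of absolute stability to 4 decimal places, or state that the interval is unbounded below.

left endpoint -2.0000.

On y'=λy, z=hλ:
  order 1, 1-stage ⇒ R(z)=1+z
  (e.g. R(-0.31)=0.69000, |R|=0.69000)

Find x<0 with |R(x)|<1.
x=-0.31: |R|=0.6900
|R(-2.13)|=1.1300 |R(-0.74)|=0.2600 |R(-0.63)|=0.3700
Bisect:
  x_lo=-2.8773 |R|=1.8773  x_hi=-0.0525 |R|=0.9475
  mid=-1.46486 |R|=0.46486 →hi
  mid=-2.17106 |R|=1.17106 →lo
  mid=-1.81796 |R|=0.81796 →hi
  mid=-1.99451 |R|=0.99451 →hi
  mid=-2.08278 |R|=1.08278 →lo
  mid=-2.03864 |R|=1.03864 →lo
  mid=-2.01658 |R|=1.01658 →lo
  mid=-2.00554 |R|=1.00554 →lo
  ...
  [-2.00002,-1.99985] ⇒ x*=-2.0000
So |R|<1 on (-2.0000, 0).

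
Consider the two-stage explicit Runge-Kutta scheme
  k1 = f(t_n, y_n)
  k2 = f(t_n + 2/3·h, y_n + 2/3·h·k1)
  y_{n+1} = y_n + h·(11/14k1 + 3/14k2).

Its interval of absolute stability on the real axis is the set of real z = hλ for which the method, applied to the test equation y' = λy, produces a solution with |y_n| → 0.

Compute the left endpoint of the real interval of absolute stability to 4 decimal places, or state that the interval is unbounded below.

z* = -7.0000.

With y'=λy (z=hλ):
  k1=λy_n ⇒ h·k1=z·y_n;  k2=λ(1+2/3z)y_n ⇒ h·k2=z(1+2/3z)y_n
  y_{n+1}/y_n = 1 + 11/14z + 3/14z(1+2/3z) = 1 + z + 1/7z²
  R(z) = 1 + z + 1/7z².

Find x<0 with |R(x)|<1.
x=-1.39: |R|=0.1140
R=1: x+1/7x²=0 ⇒ x=−7=-7.0000; min R=1−1/(4·1/7)=-0.7500>−1
Confirm numerically:
  x=-6.494: |R|=0.53058 <1
  x=-4.831: |R|=0.49692 <1
  x=-4.611: |R|=0.57367 <1
  x=-3.681: |R|=0.74532 <1
  x=-7.535: |R|=1.57589 >1
  x=-7.080: |R|=1.08091 >1
  x=-7.052: |R|=1.05239 >1
Interval (-7.0000, 0).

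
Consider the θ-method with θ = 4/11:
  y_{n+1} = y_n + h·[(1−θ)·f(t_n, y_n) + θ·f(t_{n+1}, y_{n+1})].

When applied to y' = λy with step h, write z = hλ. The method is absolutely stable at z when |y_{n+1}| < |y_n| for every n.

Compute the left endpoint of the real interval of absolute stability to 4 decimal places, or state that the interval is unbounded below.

left endpoint -7.3333.

Set f=λy, z=hλ:
  y_{n+1} = y_n + z·[7/11·y_n + 4/11·y_{n+1}] ⇒ (1 − 4/11z)y_{n+1} = (1 + 7/11z)y_n
  so R(z) = (1 + 7/11z)/(1 − 4/11z).

Solve |R(x)|<1 on ℝ⁻.
x=-0.79: |R|=0.3863
R=−1: 1+7/11x = −1+4/11x ⇒ -3/11x=2 ⇒ x=2/(-3/11)=-7.3333
Confirm numerically:
  x=-7.093: |R|=0.98169 <1
  x=-6.731: |R|=0.95235 <1
  x=-5.474: |R|=0.83044 <1
  x=-7.526: |R|=1.01406 >1
  x=-7.449: |R|=1.00851 >1
Interval (-7.3333, 0).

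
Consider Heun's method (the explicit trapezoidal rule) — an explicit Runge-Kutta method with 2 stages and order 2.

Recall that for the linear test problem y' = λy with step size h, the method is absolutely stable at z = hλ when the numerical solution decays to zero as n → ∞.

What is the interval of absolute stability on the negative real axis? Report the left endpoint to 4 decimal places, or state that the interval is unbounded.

(-2.0000, 0).

Set f=λy, z=hλ:
  order 2, 2-stage ⇒ R(z)=1+z+z^2/2
  (e.g. R(-1.69)=0.73805, |R|=0.73805)

Boundary: |R(x)|=1, x<0.
x=-1.69: |R|=0.7380
|R(-2.4)|=1.4800 |R(-2.15)|=1.1612 |R(-1.78)|=0.8042
Bisect:
  x_lo=-2.7454 |R|=2.0232  x_hi=-0.3024 |R|=0.7433
  mid=-1.52391 |R|=0.63724 →hi
  mid=-2.13464 |R|=1.14370 →lo
  mid=-1.82927 |R|=0.84385 →hi
  mid=-1.98196 |R|=0.98212 →hi
  mid=-2.05830 |R|=1.06000 →lo
  mid=-2.02013 |R|=1.02033 →lo
  mid=-2.00104 |R|=1.00104 →lo
  mid=-1.99150 |R|=0.99154 →hi
  ...
  [-2.00015,-2.00000] ⇒ x*=-2.0000
Interval (-2.0000, 0).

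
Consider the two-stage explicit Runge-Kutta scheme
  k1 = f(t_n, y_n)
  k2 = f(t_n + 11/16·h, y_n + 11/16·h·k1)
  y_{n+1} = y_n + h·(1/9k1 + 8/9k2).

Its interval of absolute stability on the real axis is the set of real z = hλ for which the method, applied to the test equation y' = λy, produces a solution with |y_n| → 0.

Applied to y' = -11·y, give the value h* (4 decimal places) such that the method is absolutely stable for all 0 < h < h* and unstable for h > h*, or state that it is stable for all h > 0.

(-1.6364,0); λ=-11 ⇒ h* = (18/11)/11 = 0.1488.

With y'=λy (z=hλ):
  k1=λy_n ⇒ h·k1=z·y_n;  k2=λ(1+11/16z)y_n ⇒ h·k2=z(1+11/16z)y_n
  y_{n+1}/y_n = 1 + 1/9z + 8/9z(1+11/16z) = 1 + z + 11/18z²
  R(z) = 1 + z + 11/18z².

Find x<0 with |R(x)|<1.
x=-0.42: |R|=0.6878
R=1: x+11/18x²=0 ⇒ x=−18/11=-1.6364; min R=1−1/(4·11/18)=0.5909>−1
Confirm numerically:
  x=-1.236: |R|=0.69759 <1
  x=-1.014: |R|=0.61434 <1
  x=-0.733: |R|=0.59534 <1
  x=-0.712: |R|=0.59780 <1
  x=-1.957: |R|=1.38346 >1
  x=-1.666: |R|=1.03017 >1
So |R|<1 on (-1.6364, 0).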